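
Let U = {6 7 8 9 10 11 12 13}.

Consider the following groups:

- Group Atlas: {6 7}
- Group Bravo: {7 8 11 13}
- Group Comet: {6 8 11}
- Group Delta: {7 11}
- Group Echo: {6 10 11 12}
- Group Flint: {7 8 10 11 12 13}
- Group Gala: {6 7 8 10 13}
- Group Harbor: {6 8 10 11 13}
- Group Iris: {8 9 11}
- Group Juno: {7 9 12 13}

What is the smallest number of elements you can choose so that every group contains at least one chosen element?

2

The 2 elements {7, 11} hit every group.
The groups Comet, Juno are pairwise disjoint, so any hitting set needs a separate element for each — at least 2. Hence 2 is optimal.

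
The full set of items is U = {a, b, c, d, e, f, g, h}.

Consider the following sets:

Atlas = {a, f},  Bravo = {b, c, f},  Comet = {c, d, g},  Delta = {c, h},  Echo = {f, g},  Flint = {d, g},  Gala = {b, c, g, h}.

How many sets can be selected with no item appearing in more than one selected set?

3

Atlas, Delta, Flint are pairwise disjoint (Atlas={a,f}; Delta={c,h}; Flint={d,g}).
Every remaining set overlaps one of these, and no 4 of the listed sets are pairwise disjoint, so 3 is the maximum.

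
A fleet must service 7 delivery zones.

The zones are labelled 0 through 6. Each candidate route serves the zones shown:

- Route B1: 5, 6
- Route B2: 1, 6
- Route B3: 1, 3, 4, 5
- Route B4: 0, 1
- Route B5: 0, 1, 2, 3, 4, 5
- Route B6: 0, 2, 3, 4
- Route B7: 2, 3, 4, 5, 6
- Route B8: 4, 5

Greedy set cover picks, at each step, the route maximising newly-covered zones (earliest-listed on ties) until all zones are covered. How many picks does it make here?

Greedy: pick B5 (covers 6 new) → pick B1 (covers 1 new). Total picks: 2.

2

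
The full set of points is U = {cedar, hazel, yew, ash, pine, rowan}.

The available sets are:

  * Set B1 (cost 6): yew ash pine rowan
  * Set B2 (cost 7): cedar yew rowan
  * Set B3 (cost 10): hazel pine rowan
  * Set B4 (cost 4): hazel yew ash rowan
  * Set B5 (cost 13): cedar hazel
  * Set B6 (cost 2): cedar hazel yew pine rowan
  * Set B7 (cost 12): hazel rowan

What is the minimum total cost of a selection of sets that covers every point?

6

B4, B6 together cover every point (B4 ∪ B6 = {cedar, hazel, yew, ash, pine, rowan}); total cost 4 + 2 = 6.
No covering selection has total cost below 6.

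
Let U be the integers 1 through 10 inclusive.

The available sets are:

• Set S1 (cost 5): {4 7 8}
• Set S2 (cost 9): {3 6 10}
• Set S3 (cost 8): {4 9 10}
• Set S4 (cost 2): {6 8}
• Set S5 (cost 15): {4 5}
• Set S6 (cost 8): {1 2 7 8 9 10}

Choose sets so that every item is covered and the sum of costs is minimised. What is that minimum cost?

S2, S5, S6 together cover every item (S2 ∪ S5 ∪ S6 = {1, 2, 3, 4, 5, 6, 7, 8, 9, 10}); total cost 9 + 15 + 8 = 32.
The greedy pick S4, S6, S1, S2, S5 costs 39; no covering selection beats 32.

32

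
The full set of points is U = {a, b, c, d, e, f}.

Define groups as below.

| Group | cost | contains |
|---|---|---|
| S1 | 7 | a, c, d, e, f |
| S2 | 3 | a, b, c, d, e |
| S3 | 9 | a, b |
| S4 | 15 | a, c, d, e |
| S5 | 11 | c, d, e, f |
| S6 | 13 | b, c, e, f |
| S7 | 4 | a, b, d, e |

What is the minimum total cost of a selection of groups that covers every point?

S1, S2 together cover every point (S1 ∪ S2 = {a, b, c, d, e, f}); total cost 7 + 3 = 10.
No covering selection has total cost below 10.

10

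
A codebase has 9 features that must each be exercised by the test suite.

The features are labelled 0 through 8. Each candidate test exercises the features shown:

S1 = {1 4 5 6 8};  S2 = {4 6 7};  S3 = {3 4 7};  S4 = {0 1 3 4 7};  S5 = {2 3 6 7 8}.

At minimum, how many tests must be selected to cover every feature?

S1 and S4 and S5 together: S1 ∪ S4 ∪ S5 = {0, 1, 2, 3, 4, 5, 6, 7, 8} — every feature is covered.
Only S4 contains 0, so S4 is forced; the remaining 4 features need at least 2 more tests (each remaining test adds at most 3) — so at least 3 tests are needed, and 3 is optimal.

3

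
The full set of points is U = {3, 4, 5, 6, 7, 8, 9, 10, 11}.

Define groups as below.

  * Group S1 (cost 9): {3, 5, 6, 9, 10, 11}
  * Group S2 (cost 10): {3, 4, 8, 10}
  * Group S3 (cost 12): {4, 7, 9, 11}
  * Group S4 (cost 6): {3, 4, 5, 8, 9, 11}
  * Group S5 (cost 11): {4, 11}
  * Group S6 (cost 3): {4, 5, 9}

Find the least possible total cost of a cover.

S1, S3, S4 together cover every point (S1 ∪ S3 ∪ S4 = {3, 4, 5, 6, 7, 8, 9, 10, 11}); total cost 9 + 12 + 6 = 27.
No covering selection has total cost below 27.

27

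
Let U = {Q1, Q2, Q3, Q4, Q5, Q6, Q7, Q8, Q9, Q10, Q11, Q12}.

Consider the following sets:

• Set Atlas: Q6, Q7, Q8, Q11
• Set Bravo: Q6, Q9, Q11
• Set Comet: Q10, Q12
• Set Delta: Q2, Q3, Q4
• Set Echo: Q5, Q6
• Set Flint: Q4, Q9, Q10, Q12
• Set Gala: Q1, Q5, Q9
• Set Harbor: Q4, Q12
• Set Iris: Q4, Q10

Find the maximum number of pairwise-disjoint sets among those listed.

4

Atlas, Comet, Delta, Gala are pairwise disjoint (Atlas={Q6,Q7,Q8,Q11}; Comet={Q10,Q12}; Delta={Q2,Q3,Q4}; Gala={Q1,Q5,Q9}).
Every remaining set overlaps one of these, and no 5 of the listed sets are pairwise disjoint, so 4 is the maximum.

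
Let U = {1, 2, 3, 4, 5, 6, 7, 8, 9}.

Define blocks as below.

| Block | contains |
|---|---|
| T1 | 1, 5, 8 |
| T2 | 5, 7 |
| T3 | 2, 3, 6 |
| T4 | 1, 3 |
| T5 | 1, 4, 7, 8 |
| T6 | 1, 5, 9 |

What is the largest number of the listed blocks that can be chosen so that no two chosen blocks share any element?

T2, T4 are pairwise disjoint (T2={5,7}; T4={1,3}).
Every remaining block overlaps one of these, and no 3 of the listed blocks are pairwise disjoint, so 2 is the maximum.

2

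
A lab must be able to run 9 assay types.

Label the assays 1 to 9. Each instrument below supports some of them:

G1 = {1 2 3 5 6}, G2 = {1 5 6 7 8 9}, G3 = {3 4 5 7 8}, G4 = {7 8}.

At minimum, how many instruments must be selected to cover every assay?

G1 and G2 and G3 together: G1 ∪ G2 ∪ G3 = {1, 2, 3, 4, 5, 6, 7, 8, 9} — every assay is covered.
Only G1 contains 2, so G1 is forced; the remaining 4 assays need at least 2 more instruments (each remaining instrument adds at most 3) — so at least 3 instruments are needed, and 3 is optimal.

3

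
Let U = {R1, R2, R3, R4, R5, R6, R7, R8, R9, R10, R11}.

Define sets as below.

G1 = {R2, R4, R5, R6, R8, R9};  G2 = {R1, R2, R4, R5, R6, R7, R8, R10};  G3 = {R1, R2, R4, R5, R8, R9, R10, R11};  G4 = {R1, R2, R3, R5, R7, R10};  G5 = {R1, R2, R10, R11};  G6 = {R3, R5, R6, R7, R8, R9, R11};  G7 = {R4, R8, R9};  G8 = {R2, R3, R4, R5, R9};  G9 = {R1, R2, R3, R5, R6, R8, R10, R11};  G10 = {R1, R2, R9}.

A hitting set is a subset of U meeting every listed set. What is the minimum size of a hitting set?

2

H = {R9, R10} meets every set (each contains at least one member of H), and |H| = 2.
The sets G4, G7 are pairwise disjoint, so any hitting set needs a separate item for each — at least 2. Hence 2 is optimal.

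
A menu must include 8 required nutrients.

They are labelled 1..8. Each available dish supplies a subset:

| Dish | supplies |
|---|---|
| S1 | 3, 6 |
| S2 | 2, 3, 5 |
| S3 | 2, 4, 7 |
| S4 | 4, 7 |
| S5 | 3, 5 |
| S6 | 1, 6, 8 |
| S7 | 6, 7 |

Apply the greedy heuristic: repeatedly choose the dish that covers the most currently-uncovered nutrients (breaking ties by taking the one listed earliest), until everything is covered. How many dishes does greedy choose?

3

Greedy: pick S2 (covers 3 new) → pick S6 (covers 3 new) → pick S3 (covers 2 new). Total picks: 3.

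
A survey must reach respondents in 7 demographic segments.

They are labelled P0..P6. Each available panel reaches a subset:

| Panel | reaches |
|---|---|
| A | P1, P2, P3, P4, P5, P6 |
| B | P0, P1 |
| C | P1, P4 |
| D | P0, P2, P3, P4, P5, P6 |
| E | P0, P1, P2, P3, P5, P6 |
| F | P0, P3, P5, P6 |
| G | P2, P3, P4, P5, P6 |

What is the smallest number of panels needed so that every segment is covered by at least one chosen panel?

2

Take {A, D}. Their union is {P0, P1, P2, P3, P4, P5, P6}, which is all 7 segments.
No single panel has all 7 segments (the largest, A, has 6), so 2 is optimal.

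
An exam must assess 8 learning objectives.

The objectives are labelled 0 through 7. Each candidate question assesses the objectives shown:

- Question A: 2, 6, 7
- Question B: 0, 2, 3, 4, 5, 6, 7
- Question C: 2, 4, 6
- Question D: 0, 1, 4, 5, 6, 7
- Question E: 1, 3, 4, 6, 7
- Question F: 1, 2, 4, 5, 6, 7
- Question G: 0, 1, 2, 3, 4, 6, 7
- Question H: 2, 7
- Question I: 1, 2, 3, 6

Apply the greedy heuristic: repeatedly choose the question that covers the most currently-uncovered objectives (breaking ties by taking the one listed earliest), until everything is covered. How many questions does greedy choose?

Greedy: pick B (covers 7 new) → pick D (covers 1 new). Total picks: 2.

2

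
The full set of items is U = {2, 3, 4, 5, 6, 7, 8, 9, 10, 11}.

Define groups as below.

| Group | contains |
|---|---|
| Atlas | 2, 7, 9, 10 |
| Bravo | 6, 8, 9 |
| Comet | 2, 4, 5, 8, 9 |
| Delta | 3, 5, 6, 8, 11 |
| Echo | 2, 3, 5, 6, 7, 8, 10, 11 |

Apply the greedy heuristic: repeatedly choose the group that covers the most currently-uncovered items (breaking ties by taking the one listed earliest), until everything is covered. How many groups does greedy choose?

2

Greedy: pick Echo (covers 8 new) → pick Comet (covers 2 new). Total picks: 2.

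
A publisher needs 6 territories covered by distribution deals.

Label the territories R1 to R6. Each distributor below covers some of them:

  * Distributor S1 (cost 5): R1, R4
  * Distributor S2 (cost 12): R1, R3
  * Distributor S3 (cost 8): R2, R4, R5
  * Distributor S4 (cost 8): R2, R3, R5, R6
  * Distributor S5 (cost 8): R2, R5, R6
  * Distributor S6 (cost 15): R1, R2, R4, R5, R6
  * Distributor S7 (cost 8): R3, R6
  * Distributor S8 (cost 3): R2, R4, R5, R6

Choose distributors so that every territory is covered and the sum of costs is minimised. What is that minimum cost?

13

S1, S4 together cover every territory (S1 ∪ S4 = {R1, R2, R3, R4, R5, R6}); total cost 5 + 8 = 13.
The greedy pick S8, S1, S4 costs 16; no covering selection beats 13.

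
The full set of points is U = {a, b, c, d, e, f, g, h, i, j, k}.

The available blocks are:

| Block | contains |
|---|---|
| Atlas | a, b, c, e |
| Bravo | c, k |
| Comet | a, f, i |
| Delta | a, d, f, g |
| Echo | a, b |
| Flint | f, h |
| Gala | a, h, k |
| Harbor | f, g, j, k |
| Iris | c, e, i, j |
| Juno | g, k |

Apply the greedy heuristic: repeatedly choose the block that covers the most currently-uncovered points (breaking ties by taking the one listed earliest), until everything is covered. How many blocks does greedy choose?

Greedy: pick Atlas (covers 4 new) → pick Harbor (covers 4 new) → pick Comet (covers 1 new) → pick Delta (covers 1 new) → pick Flint (covers 1 new). Total picks: 5.
(The true minimum cover uses only 4 blocks, so greedy is not optimal here.)

5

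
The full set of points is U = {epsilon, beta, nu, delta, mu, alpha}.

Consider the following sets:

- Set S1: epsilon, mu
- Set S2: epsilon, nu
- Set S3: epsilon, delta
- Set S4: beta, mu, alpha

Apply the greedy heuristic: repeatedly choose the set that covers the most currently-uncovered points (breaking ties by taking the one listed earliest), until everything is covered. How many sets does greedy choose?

3

Greedy: pick S4 (covers 3 new) → pick S2 (covers 2 new) → pick S3 (covers 1 new). Total picks: 3.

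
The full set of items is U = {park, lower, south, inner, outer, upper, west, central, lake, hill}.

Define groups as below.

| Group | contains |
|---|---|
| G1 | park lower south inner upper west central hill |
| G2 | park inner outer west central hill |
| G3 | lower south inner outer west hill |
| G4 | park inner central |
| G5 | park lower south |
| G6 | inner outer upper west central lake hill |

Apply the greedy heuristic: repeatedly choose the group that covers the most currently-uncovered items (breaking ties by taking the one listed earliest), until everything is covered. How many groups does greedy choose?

2

Greedy: pick G1 (covers 8 new) → pick G6 (covers 2 new). Total picks: 2.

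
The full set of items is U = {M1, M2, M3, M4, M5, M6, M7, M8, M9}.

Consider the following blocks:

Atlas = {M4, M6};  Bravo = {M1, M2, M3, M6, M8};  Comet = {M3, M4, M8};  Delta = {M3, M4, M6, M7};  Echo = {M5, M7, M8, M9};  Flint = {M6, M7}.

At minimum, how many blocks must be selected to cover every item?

3

Bravo and Comet and Echo together: Bravo ∪ Comet ∪ Echo = {M1, M2, M3, M4, M5, M6, M7, M8, M9} — every item is covered.
Only Bravo contains M1, so Bravo is forced; the remaining 4 items need at least 2 more blocks (each remaining block adds at most 3) — so at least 3 blocks are needed, and 3 is optimal.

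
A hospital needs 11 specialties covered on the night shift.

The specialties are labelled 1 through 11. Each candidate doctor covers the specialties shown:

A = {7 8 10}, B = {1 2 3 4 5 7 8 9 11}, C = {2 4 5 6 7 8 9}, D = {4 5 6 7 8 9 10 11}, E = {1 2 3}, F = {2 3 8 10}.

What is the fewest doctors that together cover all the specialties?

2

D and E together: D ∪ E = {1, 2, 3, 4, 5, 6, 7, 8, 9, 10, 11} — every specialty is covered.
No single doctor has all 11 specialties (the largest, B, has 9), so 2 is optimal.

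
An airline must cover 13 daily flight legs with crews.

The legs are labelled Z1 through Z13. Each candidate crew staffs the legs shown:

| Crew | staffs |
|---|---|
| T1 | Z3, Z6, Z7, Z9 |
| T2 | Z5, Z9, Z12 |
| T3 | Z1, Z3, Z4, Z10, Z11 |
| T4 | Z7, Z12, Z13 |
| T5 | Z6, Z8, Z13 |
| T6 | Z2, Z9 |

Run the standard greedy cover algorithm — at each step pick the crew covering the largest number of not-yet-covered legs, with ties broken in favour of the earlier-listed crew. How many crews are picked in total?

5

Greedy: pick T3 (covers 5 new) → pick T1 (covers 3 new) → pick T2 (covers 2 new) → pick T5 (covers 2 new) → pick T6 (covers 1 new). Total picks: 5.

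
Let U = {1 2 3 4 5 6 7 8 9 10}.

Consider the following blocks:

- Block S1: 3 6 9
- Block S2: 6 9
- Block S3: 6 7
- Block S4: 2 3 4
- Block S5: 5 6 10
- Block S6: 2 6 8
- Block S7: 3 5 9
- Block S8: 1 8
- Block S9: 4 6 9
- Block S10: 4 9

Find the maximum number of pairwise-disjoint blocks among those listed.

S2, S4, S8 are pairwise disjoint (S2={6,9}; S4={2,3,4}; S8={1,8}).
Every remaining block overlaps one of these, and no 4 of the listed blocks are pairwise disjoint, so 3 is the maximum.

3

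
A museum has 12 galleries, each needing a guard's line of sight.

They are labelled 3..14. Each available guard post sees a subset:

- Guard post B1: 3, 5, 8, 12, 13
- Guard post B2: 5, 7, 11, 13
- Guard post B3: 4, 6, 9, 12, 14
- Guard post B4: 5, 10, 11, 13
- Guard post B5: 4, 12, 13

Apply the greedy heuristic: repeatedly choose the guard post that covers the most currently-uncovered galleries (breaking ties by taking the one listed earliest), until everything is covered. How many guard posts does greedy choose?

4

Greedy: pick B1 (covers 5 new) → pick B3 (covers 4 new) → pick B2 (covers 2 new) → pick B4 (covers 1 new). Total picks: 4.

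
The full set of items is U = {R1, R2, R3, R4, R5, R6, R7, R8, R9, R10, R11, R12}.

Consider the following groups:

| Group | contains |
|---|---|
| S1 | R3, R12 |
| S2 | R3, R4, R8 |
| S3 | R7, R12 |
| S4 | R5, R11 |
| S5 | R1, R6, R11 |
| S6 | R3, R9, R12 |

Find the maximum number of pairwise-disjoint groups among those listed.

3

S2, S3, S4 are pairwise disjoint (S2={R3,R4,R8}; S3={R7,R12}; S4={R5,R11}).
Every remaining group overlaps one of these, and no 4 of the listed groups are pairwise disjoint, so 3 is the maximum.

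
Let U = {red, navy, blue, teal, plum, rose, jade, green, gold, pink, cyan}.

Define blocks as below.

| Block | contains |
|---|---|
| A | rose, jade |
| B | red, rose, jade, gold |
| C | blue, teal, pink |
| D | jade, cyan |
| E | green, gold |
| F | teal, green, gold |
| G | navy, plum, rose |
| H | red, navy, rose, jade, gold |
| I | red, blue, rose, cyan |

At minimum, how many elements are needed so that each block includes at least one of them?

4

T = {navy, blue, jade, gold} meets every block (each contains at least one member of T), and |T| = 4.
The blocks C, D, E, G are pairwise disjoint, so any hitting set needs a separate element for each — at least 4. Hence 4 is optimal.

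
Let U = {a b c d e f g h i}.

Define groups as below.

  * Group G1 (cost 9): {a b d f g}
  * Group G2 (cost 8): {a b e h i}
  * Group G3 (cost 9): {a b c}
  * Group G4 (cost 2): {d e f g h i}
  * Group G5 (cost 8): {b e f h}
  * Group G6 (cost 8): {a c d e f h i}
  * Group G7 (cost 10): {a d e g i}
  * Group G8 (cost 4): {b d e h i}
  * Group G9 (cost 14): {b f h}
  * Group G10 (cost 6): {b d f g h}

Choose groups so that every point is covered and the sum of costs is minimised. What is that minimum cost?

G3, G4 together cover every point (G3 ∪ G4 = {a, b, c, d, e, f, g, h, i}); total cost 9 + 2 = 11.
No covering selection has total cost below 11.

11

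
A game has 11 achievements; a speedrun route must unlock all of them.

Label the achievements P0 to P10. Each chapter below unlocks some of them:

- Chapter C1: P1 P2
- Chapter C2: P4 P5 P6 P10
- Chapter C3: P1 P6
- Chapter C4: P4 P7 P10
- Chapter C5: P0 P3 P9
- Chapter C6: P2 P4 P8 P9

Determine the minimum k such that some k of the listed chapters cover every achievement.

C2 and C3 and C4 and C5 and C6 together: C2 ∪ C3 ∪ C4 ∪ C5 ∪ C6 = {P0, P1, P2, P3, P4, P5, P6, P7, P8, P9, P10} — every achievement is covered.
No 4 of the 6 chapters cover everything (all 15 combinations miss at least one achievement), so 5 is optimal.

5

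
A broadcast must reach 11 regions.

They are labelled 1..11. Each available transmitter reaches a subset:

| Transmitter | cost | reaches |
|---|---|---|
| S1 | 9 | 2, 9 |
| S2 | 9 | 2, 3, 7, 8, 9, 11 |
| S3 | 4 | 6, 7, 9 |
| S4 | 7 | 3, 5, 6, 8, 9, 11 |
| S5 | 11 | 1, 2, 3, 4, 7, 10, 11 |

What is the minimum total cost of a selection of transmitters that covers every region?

18

S4, S5 together cover every region (S4 ∪ S5 = {1, 2, 3, 4, 5, 6, 7, 8, 9, 10, 11}); total cost 7 + 11 = 18.
No covering selection has total cost below 18.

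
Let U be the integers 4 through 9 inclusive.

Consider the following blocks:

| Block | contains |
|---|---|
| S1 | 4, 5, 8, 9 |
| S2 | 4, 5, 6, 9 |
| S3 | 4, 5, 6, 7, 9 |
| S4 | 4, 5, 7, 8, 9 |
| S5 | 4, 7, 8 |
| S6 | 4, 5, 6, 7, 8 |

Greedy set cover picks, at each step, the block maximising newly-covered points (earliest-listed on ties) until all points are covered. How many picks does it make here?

Greedy: pick S3 (covers 5 new) → pick S1 (covers 1 new). Total picks: 2.

2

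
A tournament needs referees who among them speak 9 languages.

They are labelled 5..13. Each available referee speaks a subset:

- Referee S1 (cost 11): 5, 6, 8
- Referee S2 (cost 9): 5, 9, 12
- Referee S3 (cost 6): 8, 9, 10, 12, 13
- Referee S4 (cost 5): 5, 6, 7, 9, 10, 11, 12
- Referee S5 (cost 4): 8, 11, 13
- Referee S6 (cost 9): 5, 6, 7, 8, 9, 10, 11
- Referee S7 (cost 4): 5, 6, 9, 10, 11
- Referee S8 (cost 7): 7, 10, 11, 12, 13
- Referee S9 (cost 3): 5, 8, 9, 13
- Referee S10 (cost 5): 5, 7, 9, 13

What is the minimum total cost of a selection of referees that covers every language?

S4, S9 together cover every language (S4 ∪ S9 = {5, 6, 7, 8, 9, 10, 11, 12, 13}); total cost 5 + 3 = 8.
No covering selection has total cost below 8.

8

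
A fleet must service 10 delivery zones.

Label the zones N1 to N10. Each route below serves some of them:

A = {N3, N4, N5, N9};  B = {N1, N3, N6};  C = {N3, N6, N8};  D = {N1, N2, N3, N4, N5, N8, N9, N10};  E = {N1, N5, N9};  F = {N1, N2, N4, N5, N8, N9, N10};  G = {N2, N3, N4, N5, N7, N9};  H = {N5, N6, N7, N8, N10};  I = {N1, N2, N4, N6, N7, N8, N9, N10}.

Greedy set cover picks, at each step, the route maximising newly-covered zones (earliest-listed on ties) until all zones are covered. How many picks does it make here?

Greedy: pick D (covers 8 new) → pick H (covers 2 new). Total picks: 2.

2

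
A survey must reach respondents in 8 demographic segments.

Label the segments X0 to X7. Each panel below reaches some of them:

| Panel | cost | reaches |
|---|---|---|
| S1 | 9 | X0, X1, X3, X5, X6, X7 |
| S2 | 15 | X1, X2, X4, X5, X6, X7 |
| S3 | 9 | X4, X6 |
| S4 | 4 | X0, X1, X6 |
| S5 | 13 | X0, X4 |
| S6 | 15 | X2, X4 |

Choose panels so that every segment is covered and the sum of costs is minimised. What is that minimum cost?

S1, S2 together cover every segment (S1 ∪ S2 = {X0, X1, X2, X3, X4, X5, X6, X7}); total cost 9 + 15 = 24.
The greedy pick S4, S1, S2 costs 28; no covering selection beats 24.

24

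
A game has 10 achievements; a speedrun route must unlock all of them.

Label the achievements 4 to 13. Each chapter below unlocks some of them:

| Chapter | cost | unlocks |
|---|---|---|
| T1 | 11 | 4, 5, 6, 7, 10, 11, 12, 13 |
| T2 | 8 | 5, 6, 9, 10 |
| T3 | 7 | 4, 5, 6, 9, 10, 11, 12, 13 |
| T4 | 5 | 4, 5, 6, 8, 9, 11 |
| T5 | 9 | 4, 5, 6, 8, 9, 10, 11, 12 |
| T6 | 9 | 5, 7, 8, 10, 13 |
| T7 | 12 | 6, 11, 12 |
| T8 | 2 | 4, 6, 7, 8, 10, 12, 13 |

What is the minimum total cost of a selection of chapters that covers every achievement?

T4, T8 together cover every achievement (T4 ∪ T8 = {4, 5, 6, 7, 8, 9, 10, 11, 12, 13}); total cost 5 + 2 = 7.
No covering selection has total cost below 7.

7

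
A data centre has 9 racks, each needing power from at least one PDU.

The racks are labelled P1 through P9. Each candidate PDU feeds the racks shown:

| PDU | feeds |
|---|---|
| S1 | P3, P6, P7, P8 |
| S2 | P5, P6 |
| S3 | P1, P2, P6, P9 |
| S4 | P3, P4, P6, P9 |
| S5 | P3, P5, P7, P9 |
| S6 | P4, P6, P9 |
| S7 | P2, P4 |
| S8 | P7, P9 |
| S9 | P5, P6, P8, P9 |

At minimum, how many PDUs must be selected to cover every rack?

S1 and S3 and S5 and S7 together: S1 ∪ S3 ∪ S5 ∪ S7 = {P1, P2, P3, P4, P5, P6, P7, P8, P9} — every rack is covered.
No 3 of the 9 PDUs cover everything (all 84 combinations miss at least one rack), so 4 is optimal.

4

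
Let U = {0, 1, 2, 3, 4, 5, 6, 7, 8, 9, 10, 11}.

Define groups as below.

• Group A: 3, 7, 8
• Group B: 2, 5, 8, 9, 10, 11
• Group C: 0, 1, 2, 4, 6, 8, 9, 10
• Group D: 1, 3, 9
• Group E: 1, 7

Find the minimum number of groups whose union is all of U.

A and B and C together: A ∪ B ∪ C = {0, 1, 2, 3, 4, 5, 6, 7, 8, 9, 10, 11} — every point is covered.
Only C contains 0, so C is forced; the remaining 4 points need at least 2 more groups (each remaining group adds at most 2) — so at least 3 groups are needed, and 3 is optimal.

3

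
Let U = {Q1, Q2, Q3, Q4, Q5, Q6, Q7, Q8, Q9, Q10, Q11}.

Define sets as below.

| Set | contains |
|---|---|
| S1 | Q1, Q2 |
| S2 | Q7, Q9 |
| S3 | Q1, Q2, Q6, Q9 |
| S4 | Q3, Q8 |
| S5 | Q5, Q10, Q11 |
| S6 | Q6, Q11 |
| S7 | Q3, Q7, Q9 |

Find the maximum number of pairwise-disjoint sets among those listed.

S1, S2, S4, S5 are pairwise disjoint (S1={Q1,Q2}; S2={Q7,Q9}; S4={Q3,Q8}; S5={Q5,Q10,Q11}).
Every remaining set overlaps one of these, and no 5 of the listed sets are pairwise disjoint, so 4 is the maximum.

4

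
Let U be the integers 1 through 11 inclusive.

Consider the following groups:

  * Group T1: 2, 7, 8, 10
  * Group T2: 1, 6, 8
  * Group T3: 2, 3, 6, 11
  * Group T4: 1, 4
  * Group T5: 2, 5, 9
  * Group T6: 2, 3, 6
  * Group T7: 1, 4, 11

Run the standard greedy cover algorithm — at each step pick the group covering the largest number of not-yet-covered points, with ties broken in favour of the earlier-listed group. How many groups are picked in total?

4

Greedy: pick T1 (covers 4 new) → pick T3 (covers 3 new) → pick T4 (covers 2 new) → pick T5 (covers 2 new). Total picks: 4.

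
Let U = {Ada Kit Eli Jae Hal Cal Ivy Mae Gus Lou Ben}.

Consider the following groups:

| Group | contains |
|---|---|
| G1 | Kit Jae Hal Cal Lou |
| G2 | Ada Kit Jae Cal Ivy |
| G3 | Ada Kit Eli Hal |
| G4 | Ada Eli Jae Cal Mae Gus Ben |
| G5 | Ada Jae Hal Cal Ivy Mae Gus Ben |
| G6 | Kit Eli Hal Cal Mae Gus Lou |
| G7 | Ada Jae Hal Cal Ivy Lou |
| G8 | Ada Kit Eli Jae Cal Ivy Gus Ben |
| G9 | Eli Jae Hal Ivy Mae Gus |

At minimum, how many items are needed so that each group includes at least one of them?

2

Take H = {Jae, Hal}. Each listed group contains at least one of these, so H is a hitting set of size 2.
No single item lies in every group, so at least 2 are needed and 2 is optimal.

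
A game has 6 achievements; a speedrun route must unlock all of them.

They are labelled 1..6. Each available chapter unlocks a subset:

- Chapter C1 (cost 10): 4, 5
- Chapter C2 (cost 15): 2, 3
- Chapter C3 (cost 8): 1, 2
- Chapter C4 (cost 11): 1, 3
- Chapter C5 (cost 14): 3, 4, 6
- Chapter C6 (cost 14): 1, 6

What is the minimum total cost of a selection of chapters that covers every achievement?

C1, C3, C5 together cover every achievement (C1 ∪ C3 ∪ C5 = {1, 2, 3, 4, 5, 6}); total cost 10 + 8 + 14 = 32.
No covering selection has total cost below 32.

32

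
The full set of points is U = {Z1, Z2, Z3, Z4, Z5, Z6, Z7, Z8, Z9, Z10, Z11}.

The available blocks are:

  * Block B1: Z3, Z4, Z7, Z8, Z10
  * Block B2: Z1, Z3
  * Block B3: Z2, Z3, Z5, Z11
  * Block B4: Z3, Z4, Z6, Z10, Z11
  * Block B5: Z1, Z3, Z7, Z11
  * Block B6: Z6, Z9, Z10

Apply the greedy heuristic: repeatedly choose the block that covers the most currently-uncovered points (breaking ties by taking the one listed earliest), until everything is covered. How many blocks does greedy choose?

4

Greedy: pick B1 (covers 5 new) → pick B3 (covers 3 new) → pick B6 (covers 2 new) → pick B2 (covers 1 new). Total picks: 4.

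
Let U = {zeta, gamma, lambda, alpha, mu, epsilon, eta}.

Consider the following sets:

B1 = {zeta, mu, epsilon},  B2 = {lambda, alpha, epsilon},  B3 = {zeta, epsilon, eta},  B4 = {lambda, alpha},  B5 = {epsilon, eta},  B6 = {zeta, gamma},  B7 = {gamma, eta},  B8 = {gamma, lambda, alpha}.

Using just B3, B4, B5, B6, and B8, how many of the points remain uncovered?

1

Union of B3, B4, B5, B6, B8 = {zeta, gamma, lambda, alpha, epsilon, eta}.
Not covered: mu — 1 point.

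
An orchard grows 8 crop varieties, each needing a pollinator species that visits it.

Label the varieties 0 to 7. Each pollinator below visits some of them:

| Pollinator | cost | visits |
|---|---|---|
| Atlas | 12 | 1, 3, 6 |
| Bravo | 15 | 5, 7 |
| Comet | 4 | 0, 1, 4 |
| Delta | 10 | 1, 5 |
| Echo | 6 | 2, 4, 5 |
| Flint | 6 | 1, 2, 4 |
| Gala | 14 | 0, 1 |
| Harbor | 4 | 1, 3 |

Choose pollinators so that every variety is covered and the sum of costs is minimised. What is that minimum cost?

37

Atlas, Bravo, Comet, Flint together cover every variety (Atlas ∪ Bravo ∪ Comet ∪ Flint = {0, 1, 2, 3, 4, 5, 6, 7}); total cost 12 + 15 + 4 + 6 = 37.
The greedy pick Comet, Echo, Harbor, Atlas, Bravo costs 41; no covering selection beats 37.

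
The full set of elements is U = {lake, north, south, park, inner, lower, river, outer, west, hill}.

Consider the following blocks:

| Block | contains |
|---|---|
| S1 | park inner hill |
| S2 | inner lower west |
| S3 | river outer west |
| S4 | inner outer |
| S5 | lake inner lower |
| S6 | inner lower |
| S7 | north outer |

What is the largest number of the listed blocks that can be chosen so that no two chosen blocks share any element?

2

S1, S3 are pairwise disjoint (S1={park,inner,hill}; S3={river,outer,west}).
Every remaining block overlaps one of these, and no 3 of the listed blocks are pairwise disjoint, so 2 is the maximum.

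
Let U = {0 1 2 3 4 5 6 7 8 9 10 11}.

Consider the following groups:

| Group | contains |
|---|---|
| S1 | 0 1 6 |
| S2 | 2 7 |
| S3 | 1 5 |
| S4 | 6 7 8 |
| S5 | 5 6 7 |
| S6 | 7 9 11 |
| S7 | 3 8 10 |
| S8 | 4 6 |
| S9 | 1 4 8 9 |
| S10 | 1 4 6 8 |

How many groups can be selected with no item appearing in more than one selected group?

S3, S6, S7, S8 are pairwise disjoint (S3={1,5}; S6={7,9,11}; S7={3,8,10}; S8={4,6}).
Every remaining group overlaps one of these, and no 5 of the listed groups are pairwise disjoint, so 4 is the maximum.

4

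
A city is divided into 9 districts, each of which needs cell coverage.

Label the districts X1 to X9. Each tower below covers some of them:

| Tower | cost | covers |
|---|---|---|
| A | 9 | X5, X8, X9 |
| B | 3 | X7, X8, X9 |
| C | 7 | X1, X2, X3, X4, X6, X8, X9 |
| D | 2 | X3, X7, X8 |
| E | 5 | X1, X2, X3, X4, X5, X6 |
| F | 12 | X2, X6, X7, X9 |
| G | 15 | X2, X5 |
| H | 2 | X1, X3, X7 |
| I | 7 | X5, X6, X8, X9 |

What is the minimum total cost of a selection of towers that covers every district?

8

B, E together cover every district (B ∪ E = {X1, X2, X3, X4, X5, X6, X7, X8, X9}); total cost 3 + 5 = 8.
The greedy pick D, E, B costs 10; no covering selection beats 8.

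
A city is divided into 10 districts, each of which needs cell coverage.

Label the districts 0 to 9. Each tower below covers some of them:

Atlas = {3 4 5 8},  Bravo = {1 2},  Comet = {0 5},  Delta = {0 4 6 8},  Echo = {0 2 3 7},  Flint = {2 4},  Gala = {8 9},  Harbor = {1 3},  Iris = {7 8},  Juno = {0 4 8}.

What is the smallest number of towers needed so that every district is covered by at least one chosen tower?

5

Atlas and Delta and Echo and Gala and Harbor together: Atlas ∪ Delta ∪ Echo ∪ Gala ∪ Harbor = {0, 1, 2, 3, 4, 5, 6, 7, 8, 9} — every district is covered.
No 4 of the 10 towers cover everything (all 210 combinations miss at least one district), so 5 is optimal.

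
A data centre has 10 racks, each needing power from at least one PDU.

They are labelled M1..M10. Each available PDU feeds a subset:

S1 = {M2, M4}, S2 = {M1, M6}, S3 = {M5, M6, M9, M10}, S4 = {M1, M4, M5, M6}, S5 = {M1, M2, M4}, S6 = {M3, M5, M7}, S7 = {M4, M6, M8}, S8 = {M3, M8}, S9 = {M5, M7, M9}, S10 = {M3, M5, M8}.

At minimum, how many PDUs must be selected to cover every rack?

Take {S3, S5, S9, S10}. Their union is {M1, M2, M3, M4, M5, M6, M7, M8, M9, M10}, which is all 10 racks.
No 3 of the 10 PDUs cover everything (all 120 combinations miss at least one rack), so 4 is optimal.

4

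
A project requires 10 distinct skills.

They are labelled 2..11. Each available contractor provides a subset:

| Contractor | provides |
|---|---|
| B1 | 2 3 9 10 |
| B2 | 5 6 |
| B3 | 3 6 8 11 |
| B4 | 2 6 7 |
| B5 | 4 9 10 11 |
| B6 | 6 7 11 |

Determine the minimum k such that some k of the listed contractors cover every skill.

B2 and B3 and B4 and B5 together: B2 ∪ B3 ∪ B4 ∪ B5 = {2, 3, 4, 5, 6, 7, 8, 9, 10, 11} — every skill is covered.
No 3 of the 6 contractors cover everything (all 20 combinations miss at least one skill), so 4 is optimal.

4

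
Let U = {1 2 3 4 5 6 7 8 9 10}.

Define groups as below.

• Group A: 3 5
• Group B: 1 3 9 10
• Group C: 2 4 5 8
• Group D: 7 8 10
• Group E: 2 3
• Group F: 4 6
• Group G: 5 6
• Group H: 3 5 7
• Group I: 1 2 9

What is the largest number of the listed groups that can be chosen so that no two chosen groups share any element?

A, D, F, I are pairwise disjoint (A={3,5}; D={7,8,10}; F={4,6}; I={1,2,9}).
Every remaining group overlaps one of these, and no 5 of the listed groups are pairwise disjoint, so 4 is the maximum.

4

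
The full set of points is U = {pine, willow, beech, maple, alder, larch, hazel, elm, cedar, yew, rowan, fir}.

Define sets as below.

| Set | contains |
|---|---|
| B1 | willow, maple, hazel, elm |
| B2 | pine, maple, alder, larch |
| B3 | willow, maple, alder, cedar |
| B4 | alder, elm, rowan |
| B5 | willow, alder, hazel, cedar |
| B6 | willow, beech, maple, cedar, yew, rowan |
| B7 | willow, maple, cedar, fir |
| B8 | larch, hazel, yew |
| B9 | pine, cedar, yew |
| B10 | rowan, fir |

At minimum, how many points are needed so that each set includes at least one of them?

4

Take H = {willow, alder, yew, rowan}. Each listed set contains at least one of these, so H is a hitting set of size 4.
No choice of 3 points meets every set, so 4 is the minimum.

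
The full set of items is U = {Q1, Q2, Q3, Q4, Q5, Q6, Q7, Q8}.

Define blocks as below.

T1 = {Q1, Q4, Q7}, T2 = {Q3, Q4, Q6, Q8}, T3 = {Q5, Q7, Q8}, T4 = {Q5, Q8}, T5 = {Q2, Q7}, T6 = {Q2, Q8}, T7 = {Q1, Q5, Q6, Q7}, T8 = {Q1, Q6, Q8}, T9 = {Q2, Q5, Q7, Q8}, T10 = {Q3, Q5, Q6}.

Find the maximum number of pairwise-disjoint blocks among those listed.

3

T1, T6, T10 are pairwise disjoint (T1={Q1,Q4,Q7}; T6={Q2,Q8}; T10={Q3,Q5,Q6}).
Every remaining block overlaps one of these, and no 4 of the listed blocks are pairwise disjoint, so 3 is the maximum.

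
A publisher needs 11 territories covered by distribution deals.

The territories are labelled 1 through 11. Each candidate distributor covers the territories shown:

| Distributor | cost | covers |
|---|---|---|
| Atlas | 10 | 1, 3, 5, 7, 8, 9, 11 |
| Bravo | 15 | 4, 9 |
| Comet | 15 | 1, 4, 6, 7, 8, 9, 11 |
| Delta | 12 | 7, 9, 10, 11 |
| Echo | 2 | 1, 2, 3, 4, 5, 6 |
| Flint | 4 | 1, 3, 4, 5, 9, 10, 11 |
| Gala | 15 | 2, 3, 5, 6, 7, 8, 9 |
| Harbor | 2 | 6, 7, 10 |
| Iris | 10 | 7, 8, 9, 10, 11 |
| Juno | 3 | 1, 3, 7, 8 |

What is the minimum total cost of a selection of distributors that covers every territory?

Echo, Flint, Juno together cover every territory (Echo ∪ Flint ∪ Juno = {1, 2, 3, 4, 5, 6, 7, 8, 9, 10, 11}); total cost 2 + 4 + 3 = 9.
The greedy pick Echo, Harbor, Flint, Juno costs 11; no covering selection beats 9.

9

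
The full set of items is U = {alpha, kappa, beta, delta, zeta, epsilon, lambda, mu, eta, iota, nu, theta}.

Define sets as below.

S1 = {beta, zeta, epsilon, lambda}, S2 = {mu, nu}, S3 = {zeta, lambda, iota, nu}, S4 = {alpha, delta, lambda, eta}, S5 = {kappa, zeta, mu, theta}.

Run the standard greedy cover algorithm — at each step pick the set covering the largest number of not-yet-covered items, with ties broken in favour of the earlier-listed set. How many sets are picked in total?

4

Greedy: pick S1 (covers 4 new) → pick S4 (covers 3 new) → pick S5 (covers 3 new) → pick S3 (covers 2 new). Total picks: 4.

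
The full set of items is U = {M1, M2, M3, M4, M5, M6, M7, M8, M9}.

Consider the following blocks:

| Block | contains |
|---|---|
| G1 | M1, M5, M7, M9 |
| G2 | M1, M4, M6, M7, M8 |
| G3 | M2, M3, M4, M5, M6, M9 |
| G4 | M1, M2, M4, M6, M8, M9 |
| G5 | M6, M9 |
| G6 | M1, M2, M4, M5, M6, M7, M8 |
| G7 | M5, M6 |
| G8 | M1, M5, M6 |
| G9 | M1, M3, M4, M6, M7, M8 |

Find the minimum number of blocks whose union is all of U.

G3 and G9 cover everything between them: the union {M1, M2, M3, M4, M5, M6, M7, M8, M9} is all of U.
No single block has all 9 items (the largest, G6, has 7), so 2 is optimal.

2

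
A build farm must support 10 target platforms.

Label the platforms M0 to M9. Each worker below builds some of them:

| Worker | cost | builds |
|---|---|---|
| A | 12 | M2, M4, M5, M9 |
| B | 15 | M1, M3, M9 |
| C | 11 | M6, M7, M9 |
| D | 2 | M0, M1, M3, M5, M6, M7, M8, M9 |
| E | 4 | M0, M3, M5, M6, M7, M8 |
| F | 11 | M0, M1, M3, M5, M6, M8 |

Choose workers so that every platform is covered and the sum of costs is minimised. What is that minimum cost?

14

A, D together cover every platform (A ∪ D = {M0, M1, M2, M3, M4, M5, M6, M7, M8, M9}); total cost 12 + 2 = 14.
No covering selection has total cost below 14.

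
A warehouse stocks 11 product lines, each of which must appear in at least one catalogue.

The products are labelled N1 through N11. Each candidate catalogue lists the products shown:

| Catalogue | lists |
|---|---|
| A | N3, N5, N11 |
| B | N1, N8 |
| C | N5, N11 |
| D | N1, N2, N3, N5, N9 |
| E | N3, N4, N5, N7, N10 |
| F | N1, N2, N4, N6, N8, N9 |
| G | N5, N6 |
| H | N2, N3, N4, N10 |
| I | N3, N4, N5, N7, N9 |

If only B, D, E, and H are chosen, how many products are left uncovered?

Union of B, D, E, H = {N1, N2, N3, N4, N5, N7, N8, N9, N10}.
Not covered: N6, N11 — 2 products.

2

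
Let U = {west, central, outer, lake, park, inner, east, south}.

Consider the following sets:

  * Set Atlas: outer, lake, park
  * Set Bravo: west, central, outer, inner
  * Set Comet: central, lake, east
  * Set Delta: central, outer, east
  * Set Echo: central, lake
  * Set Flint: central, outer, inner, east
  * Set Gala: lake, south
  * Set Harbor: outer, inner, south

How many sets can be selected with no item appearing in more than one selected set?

Comet, Harbor are pairwise disjoint (Comet={central,lake,east}; Harbor={outer,inner,south}).
Every remaining set overlaps one of these, and no 3 of the listed sets are pairwise disjoint, so 2 is the maximum.

2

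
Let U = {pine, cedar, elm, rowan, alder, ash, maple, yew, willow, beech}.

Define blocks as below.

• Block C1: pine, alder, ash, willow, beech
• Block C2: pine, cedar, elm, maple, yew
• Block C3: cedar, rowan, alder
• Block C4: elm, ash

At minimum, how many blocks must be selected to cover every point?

C1 and C2 and C3 together: C1 ∪ C2 ∪ C3 = {pine, cedar, elm, rowan, alder, ash, maple, yew, willow, beech} — every point is covered.
Only C3 contains rowan, so C3 is forced; the remaining 7 points need at least 2 more blocks (each remaining block adds at most 4) — so at least 3 blocks are needed, and 3 is optimal.

3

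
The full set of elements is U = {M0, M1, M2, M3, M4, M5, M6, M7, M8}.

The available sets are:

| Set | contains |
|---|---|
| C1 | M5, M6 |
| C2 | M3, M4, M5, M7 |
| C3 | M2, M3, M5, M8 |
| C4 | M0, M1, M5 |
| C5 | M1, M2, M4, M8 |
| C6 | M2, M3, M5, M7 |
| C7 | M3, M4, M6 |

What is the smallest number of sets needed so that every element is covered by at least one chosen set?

4

Take {C2, C4, C5, C7}. Their union is {M0, M1, M2, M3, M4, M5, M6, M7, M8}, which is all 9 elements.
No 3 of the 7 sets cover everything (all 35 combinations miss at least one element), so 4 is optimal.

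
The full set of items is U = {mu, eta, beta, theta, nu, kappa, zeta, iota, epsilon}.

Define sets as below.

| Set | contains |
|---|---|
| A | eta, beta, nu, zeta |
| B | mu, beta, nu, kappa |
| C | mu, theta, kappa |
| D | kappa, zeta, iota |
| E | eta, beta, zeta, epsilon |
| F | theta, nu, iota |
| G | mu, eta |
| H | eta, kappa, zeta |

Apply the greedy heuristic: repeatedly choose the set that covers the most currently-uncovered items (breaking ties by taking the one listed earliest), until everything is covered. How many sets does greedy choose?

Greedy: pick A (covers 4 new) → pick C (covers 3 new) → pick D (covers 1 new) → pick E (covers 1 new). Total picks: 4.
(The true minimum cover uses only 3 sets, so greedy is not optimal here.)

4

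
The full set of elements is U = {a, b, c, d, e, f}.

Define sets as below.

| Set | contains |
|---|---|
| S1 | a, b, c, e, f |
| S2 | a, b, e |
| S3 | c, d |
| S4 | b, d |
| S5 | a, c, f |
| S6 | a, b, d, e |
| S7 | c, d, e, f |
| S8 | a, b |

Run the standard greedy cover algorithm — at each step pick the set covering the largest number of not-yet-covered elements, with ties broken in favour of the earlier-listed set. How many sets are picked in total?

2

Greedy: pick S1 (covers 5 new) → pick S3 (covers 1 new). Total picks: 2.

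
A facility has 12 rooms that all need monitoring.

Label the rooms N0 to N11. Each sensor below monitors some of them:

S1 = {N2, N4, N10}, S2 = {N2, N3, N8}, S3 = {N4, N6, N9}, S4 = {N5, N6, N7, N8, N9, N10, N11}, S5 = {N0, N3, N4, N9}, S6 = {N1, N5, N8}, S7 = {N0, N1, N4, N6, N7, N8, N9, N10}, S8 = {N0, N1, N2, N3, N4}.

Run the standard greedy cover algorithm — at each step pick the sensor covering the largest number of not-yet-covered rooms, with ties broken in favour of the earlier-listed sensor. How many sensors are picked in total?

Greedy: pick S7 (covers 8 new) → pick S2 (covers 2 new) → pick S4 (covers 2 new). Total picks: 3.
(The true minimum cover uses only 2 sensors, so greedy is not optimal here.)

3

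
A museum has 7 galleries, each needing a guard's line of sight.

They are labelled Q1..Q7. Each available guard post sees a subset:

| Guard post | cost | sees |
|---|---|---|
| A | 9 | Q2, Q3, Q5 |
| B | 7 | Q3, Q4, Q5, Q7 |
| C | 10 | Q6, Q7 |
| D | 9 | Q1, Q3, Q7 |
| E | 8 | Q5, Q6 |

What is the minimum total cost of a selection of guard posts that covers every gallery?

33

A, B, D, E together cover every gallery (A ∪ B ∪ D ∪ E = {Q1, Q2, Q3, Q4, Q5, Q6, Q7}); total cost 9 + 7 + 9 + 8 = 33.
No covering selection has total cost below 33.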